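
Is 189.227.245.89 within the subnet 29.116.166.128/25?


Subnet network: 29.116.166.128
Test IP AND mask: 189.227.245.0
No, 189.227.245.89 is not in 29.116.166.128/25


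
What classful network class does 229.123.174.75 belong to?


First octet: 229
Binary: 11100101
1110xxxx -> Class D (224-239)
Class D (multicast), default mask N/A


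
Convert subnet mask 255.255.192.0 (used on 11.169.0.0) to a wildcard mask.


Subnet mask: 255.255.192.0
Wildcard = 255.255.255.255 - subnet mask
255 - 255 = 0
255 - 255 = 0
255 - 192 = 63
255 - 0 = 255
Wildcard: 0.0.63.255


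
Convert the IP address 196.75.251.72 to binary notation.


196 = 11000100
75 = 01001011
251 = 11111011
72 = 01001000
Binary: 11000100.01001011.11111011.01001000


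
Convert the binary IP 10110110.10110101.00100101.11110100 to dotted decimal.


10110110 = 182
10110101 = 181
00100101 = 37
11110100 = 244
IP: 182.181.37.244


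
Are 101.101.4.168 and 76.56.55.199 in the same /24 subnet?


Mask: 255.255.255.0
101.101.4.168 AND mask = 101.101.4.0
76.56.55.199 AND mask = 76.56.55.0
No, different subnets (101.101.4.0 vs 76.56.55.0)


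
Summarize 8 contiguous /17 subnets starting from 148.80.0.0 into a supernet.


Original prefix: /17
Number of subnets: 8 = 2^3
New prefix = 17 - 3 = 14
Supernet: 148.80.0.0/14


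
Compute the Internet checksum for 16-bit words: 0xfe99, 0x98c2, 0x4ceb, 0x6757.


Sum all words (with carry folding):
+ 0xfe99 = 0xfe99
+ 0x98c2 = 0x975c
+ 0x4ceb = 0xe447
+ 0x6757 = 0x4b9f
One's complement: ~0x4b9f
Checksum = 0xb460


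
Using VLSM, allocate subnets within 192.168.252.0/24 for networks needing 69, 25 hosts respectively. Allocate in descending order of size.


69 hosts -> /25 (126 usable): 192.168.252.0/25
25 hosts -> /27 (30 usable): 192.168.252.128/27
Allocation: 192.168.252.0/25 (69 hosts, 126 usable); 192.168.252.128/27 (25 hosts, 30 usable)


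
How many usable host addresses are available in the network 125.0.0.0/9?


Host bits = 32 - 9 = 23
Total addresses = 2^23 = 8388608
Usable = total - 2 (network and broadcast)
Usable hosts: 8388606


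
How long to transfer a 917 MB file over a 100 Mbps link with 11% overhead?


Effective throughput = 100 * (1 - 11/100) = 89 Mbps
File size in Mb = 917 * 8 = 7336 Mb
Time = 7336 / 89
Time = 82.427 seconds


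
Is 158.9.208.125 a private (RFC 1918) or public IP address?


RFC 1918 private ranges:
  10.0.0.0/8 (10.0.0.0 - 10.255.255.255)
  172.16.0.0/12 (172.16.0.0 - 172.31.255.255)
  192.168.0.0/16 (192.168.0.0 - 192.168.255.255)
Public (not in any RFC 1918 range)


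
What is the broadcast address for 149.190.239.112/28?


Network: 149.190.239.112/28
Host bits = 4
Set all host bits to 1:
Broadcast: 149.190.239.127


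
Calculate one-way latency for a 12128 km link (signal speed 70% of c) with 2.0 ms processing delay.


Speed = 0.7 * 3e5 km/s = 210000 km/s
Propagation delay = 12128 / 210000 = 0.0578 s = 57.7524 ms
Processing delay = 2.0 ms
Total one-way latency = 59.7524 ms


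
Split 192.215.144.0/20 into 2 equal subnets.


New prefix = 20 + 1 = 21
Each subnet has 2048 addresses
  192.215.144.0/21
  192.215.152.0/21
Subnets: 192.215.144.0/21, 192.215.152.0/21


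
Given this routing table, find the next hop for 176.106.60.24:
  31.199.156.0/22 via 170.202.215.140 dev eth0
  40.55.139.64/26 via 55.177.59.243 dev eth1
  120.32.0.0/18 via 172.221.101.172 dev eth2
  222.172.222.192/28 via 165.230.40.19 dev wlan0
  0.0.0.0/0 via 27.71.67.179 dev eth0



Longest prefix match for 176.106.60.24:
  /22 31.199.156.0: no
  /26 40.55.139.64: no
  /18 120.32.0.0: no
  /28 222.172.222.192: no
  /0 0.0.0.0: MATCH
Selected: next-hop 27.71.67.179 via eth0 (matched /0)


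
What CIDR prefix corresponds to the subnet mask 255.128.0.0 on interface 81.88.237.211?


Binary: 11111111.10000000.00000000.00000000
Count leading 1s
Prefix: /9


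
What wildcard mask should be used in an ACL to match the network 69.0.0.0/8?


Subnet mask: 255.0.0.0
Wildcard = 255.255.255.255 - subnet mask
255 - 255 = 0
255 - 0 = 255
255 - 0 = 255
255 - 0 = 255
Wildcard: 0.255.255.255


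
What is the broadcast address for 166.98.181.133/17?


Network: 166.98.128.0/17
Host bits = 15
Set all host bits to 1:
Broadcast: 166.98.255.255


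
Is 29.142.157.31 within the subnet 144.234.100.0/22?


Subnet network: 144.234.100.0
Test IP AND mask: 29.142.156.0
No, 29.142.157.31 is not in 144.234.100.0/22


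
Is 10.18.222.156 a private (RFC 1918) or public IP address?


RFC 1918 private ranges:
  10.0.0.0/8 (10.0.0.0 - 10.255.255.255)
  172.16.0.0/12 (172.16.0.0 - 172.31.255.255)
  192.168.0.0/16 (192.168.0.0 - 192.168.255.255)
Private (in 10.0.0.0/8)


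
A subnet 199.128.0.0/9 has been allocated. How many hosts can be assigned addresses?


Host bits = 32 - 9 = 23
Total addresses = 2^23 = 8388608
Usable = total - 2 (network and broadcast)
Usable hosts: 8388606


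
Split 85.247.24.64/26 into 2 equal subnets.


New prefix = 26 + 1 = 27
Each subnet has 32 addresses
  85.247.24.64/27
  85.247.24.96/27
Subnets: 85.247.24.64/27, 85.247.24.96/27


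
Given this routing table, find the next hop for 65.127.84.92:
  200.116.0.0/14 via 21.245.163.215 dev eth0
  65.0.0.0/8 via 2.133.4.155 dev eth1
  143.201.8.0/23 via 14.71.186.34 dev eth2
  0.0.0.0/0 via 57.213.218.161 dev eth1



Longest prefix match for 65.127.84.92:
  /14 200.116.0.0: no
  /8 65.0.0.0: MATCH
  /23 143.201.8.0: no
  /0 0.0.0.0: MATCH
Selected: next-hop 2.133.4.155 via eth1 (matched /8)


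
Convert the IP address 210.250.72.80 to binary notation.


210 = 11010010
250 = 11111010
72 = 01001000
80 = 01010000
Binary: 11010010.11111010.01001000.01010000


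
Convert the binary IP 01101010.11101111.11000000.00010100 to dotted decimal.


01101010 = 106
11101111 = 239
11000000 = 192
00010100 = 20
IP: 106.239.192.20


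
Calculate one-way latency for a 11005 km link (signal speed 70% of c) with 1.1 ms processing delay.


Speed = 0.7 * 3e5 km/s = 210000 km/s
Propagation delay = 11005 / 210000 = 0.0524 s = 52.4048 ms
Processing delay = 1.1 ms
Total one-way latency = 53.5048 ms


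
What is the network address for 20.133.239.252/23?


IP:   00010100.10000101.11101111.11111100
Mask: 11111111.11111111.11111110.00000000
AND operation:
Net:  00010100.10000101.11101110.00000000
Network: 20.133.238.0/23


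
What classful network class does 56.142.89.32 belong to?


First octet: 56
Binary: 00111000
0xxxxxxx -> Class A (1-126)
Class A, default mask 255.0.0.0 (/8)


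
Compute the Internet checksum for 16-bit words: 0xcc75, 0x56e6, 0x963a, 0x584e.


Sum all words (with carry folding):
+ 0xcc75 = 0xcc75
+ 0x56e6 = 0x235c
+ 0x963a = 0xb996
+ 0x584e = 0x11e5
One's complement: ~0x11e5
Checksum = 0xee1a


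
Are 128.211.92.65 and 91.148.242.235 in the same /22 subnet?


Mask: 255.255.252.0
128.211.92.65 AND mask = 128.211.92.0
91.148.242.235 AND mask = 91.148.240.0
No, different subnets (128.211.92.0 vs 91.148.240.0)


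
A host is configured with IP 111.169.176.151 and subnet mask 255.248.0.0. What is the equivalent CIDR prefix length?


Binary: 11111111.11111000.00000000.00000000
Count leading 1s
Prefix: /13


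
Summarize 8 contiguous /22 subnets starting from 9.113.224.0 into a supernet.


Original prefix: /22
Number of subnets: 8 = 2^3
New prefix = 22 - 3 = 19
Supernet: 9.113.224.0/19


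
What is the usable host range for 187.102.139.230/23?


Network: 187.102.138.0
Broadcast: 187.102.139.255
First usable = network + 1
Last usable = broadcast - 1
Range: 187.102.138.1 to 187.102.139.254


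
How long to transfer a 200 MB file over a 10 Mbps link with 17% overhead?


Effective throughput = 10 * (1 - 17/100) = 8.3 Mbps
File size in Mb = 200 * 8 = 1600 Mb
Time = 1600 / 8.3
Time = 192.7711 seconds


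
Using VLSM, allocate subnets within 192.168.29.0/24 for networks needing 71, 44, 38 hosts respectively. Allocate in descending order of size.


71 hosts -> /25 (126 usable): 192.168.29.0/25
44 hosts -> /26 (62 usable): 192.168.29.128/26
38 hosts -> /26 (62 usable): 192.168.29.192/26
Allocation: 192.168.29.0/25 (71 hosts, 126 usable); 192.168.29.128/26 (44 hosts, 62 usable); 192.168.29.192/26 (38 hosts, 62 usable)


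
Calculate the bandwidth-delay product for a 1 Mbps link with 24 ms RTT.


BDP = bandwidth * RTT
= 1 Mbps * 24 ms
= 1 * 1e6 * 24 / 1000 bits
= 24000 bits
= 3000 bytes
= 2.9297 KB
BDP = 24000 bits (3000 bytes)


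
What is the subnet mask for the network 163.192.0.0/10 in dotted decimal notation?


/10 means 10 network bits, 22 host bits
Binary: 11111111110000000000000000000000
Mask: 255.192.0.0


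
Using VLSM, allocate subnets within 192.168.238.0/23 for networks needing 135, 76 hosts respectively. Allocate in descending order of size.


135 hosts -> /24 (254 usable): 192.168.238.0/24
76 hosts -> /25 (126 usable): 192.168.239.0/25
Allocation: 192.168.238.0/24 (135 hosts, 254 usable); 192.168.239.0/25 (76 hosts, 126 usable)


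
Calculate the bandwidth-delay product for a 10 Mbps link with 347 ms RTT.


BDP = bandwidth * RTT
= 10 Mbps * 347 ms
= 10 * 1e6 * 347 / 1000 bits
= 3470000 bits
= 433750 bytes
= 423.584 KB
BDP = 3470000 bits (433750 bytes)


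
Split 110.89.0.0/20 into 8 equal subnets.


New prefix = 20 + 3 = 23
Each subnet has 512 addresses
  110.89.0.0/23
  110.89.2.0/23
  110.89.4.0/23
  110.89.6.0/23
  110.89.8.0/23
  110.89.10.0/23
  110.89.12.0/23
  110.89.14.0/23
Subnets: 110.89.0.0/23, 110.89.2.0/23, 110.89.4.0/23, 110.89.6.0/23, 110.89.8.0/23, 110.89.10.0/23, 110.89.12.0/23, 110.89.14.0/23


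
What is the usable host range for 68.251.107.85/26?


Network: 68.251.107.64
Broadcast: 68.251.107.127
First usable = network + 1
Last usable = broadcast - 1
Range: 68.251.107.65 to 68.251.107.126


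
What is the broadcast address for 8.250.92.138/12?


Network: 8.240.0.0/12
Host bits = 20
Set all host bits to 1:
Broadcast: 8.255.255.255


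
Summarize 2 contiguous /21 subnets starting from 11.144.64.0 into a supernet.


Original prefix: /21
Number of subnets: 2 = 2^1
New prefix = 21 - 1 = 20
Supernet: 11.144.64.0/20


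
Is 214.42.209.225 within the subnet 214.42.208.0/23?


Subnet network: 214.42.208.0
Test IP AND mask: 214.42.208.0
Yes, 214.42.209.225 is in 214.42.208.0/23


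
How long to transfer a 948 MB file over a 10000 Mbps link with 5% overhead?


Effective throughput = 10000 * (1 - 5/100) = 9500 Mbps
File size in Mb = 948 * 8 = 7584 Mb
Time = 7584 / 9500
Time = 0.7983 seconds


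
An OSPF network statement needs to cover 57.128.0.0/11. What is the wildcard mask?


Subnet mask: 255.224.0.0
Wildcard = 255.255.255.255 - subnet mask
255 - 255 = 0
255 - 224 = 31
255 - 0 = 255
255 - 0 = 255
Wildcard: 0.31.255.255


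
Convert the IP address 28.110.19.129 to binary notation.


28 = 00011100
110 = 01101110
19 = 00010011
129 = 10000001
Binary: 00011100.01101110.00010011.10000001


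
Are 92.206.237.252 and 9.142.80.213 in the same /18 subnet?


Mask: 255.255.192.0
92.206.237.252 AND mask = 92.206.192.0
9.142.80.213 AND mask = 9.142.64.0
No, different subnets (92.206.192.0 vs 9.142.64.0)


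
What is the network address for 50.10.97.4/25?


IP:   00110010.00001010.01100001.00000100
Mask: 11111111.11111111.11111111.10000000
AND operation:
Net:  00110010.00001010.01100001.00000000
Network: 50.10.97.0/25


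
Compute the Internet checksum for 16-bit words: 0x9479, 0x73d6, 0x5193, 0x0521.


Sum all words (with carry folding):
+ 0x9479 = 0x9479
+ 0x73d6 = 0x0850
+ 0x5193 = 0x59e3
+ 0x0521 = 0x5f04
One's complement: ~0x5f04
Checksum = 0xa0fb


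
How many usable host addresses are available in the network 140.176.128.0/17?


Host bits = 32 - 17 = 15
Total addresses = 2^15 = 32768
Usable = total - 2 (network and broadcast)
Usable hosts: 32766


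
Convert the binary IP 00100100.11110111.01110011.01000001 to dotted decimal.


00100100 = 36
11110111 = 247
01110011 = 115
01000001 = 65
IP: 36.247.115.65


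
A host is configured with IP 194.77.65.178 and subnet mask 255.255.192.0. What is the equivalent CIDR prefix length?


Binary: 11111111.11111111.11000000.00000000
Count leading 1s
Prefix: /18


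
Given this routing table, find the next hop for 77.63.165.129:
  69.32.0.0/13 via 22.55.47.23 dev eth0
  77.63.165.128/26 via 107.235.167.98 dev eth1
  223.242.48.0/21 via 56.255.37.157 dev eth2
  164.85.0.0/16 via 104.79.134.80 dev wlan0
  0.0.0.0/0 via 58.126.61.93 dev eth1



Longest prefix match for 77.63.165.129:
  /13 69.32.0.0: no
  /26 77.63.165.128: MATCH
  /21 223.242.48.0: no
  /16 164.85.0.0: no
  /0 0.0.0.0: MATCH
Selected: next-hop 107.235.167.98 via eth1 (matched /26)


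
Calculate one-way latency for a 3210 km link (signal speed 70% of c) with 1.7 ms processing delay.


Speed = 0.7 * 3e5 km/s = 210000 km/s
Propagation delay = 3210 / 210000 = 0.0153 s = 15.2857 ms
Processing delay = 1.7 ms
Total one-way latency = 16.9857 ms


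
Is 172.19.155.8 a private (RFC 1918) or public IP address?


RFC 1918 private ranges:
  10.0.0.0/8 (10.0.0.0 - 10.255.255.255)
  172.16.0.0/12 (172.16.0.0 - 172.31.255.255)
  192.168.0.0/16 (192.168.0.0 - 192.168.255.255)
Private (in 172.16.0.0/12)


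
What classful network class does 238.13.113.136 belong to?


First octet: 238
Binary: 11101110
1110xxxx -> Class D (224-239)
Class D (multicast), default mask N/A


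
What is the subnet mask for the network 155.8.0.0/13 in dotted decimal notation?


/13 means 13 network bits, 19 host bits
Binary: 11111111111110000000000000000000
Mask: 255.248.0.0


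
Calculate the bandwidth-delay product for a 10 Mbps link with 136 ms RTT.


BDP = bandwidth * RTT
= 10 Mbps * 136 ms
= 10 * 1e6 * 136 / 1000 bits
= 1360000 bits
= 170000 bytes
= 166.0156 KB
BDP = 1360000 bits (170000 bytes)


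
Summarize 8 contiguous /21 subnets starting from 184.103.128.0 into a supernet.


Original prefix: /21
Number of subnets: 8 = 2^3
New prefix = 21 - 3 = 18
Supernet: 184.103.128.0/18


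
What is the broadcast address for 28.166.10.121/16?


Network: 28.166.0.0/16
Host bits = 16
Set all host bits to 1:
Broadcast: 28.166.255.255


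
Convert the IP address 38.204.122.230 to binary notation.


38 = 00100110
204 = 11001100
122 = 01111010
230 = 11100110
Binary: 00100110.11001100.01111010.11100110


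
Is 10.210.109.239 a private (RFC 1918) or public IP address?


RFC 1918 private ranges:
  10.0.0.0/8 (10.0.0.0 - 10.255.255.255)
  172.16.0.0/12 (172.16.0.0 - 172.31.255.255)
  192.168.0.0/16 (192.168.0.0 - 192.168.255.255)
Private (in 10.0.0.0/8)


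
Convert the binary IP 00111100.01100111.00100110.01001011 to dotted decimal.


00111100 = 60
01100111 = 103
00100110 = 38
01001011 = 75
IP: 60.103.38.75


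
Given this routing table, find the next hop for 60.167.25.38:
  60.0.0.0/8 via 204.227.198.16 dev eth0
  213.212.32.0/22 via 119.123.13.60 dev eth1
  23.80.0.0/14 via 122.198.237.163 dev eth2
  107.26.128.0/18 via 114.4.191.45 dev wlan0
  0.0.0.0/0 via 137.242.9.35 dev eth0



Longest prefix match for 60.167.25.38:
  /8 60.0.0.0: MATCH
  /22 213.212.32.0: no
  /14 23.80.0.0: no
  /18 107.26.128.0: no
  /0 0.0.0.0: MATCH
Selected: next-hop 204.227.198.16 via eth0 (matched /8)


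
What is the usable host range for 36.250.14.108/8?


Network: 36.0.0.0
Broadcast: 36.255.255.255
First usable = network + 1
Last usable = broadcast - 1
Range: 36.0.0.1 to 36.255.255.254


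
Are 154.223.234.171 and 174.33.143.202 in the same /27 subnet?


Mask: 255.255.255.224
154.223.234.171 AND mask = 154.223.234.160
174.33.143.202 AND mask = 174.33.143.192
No, different subnets (154.223.234.160 vs 174.33.143.192)


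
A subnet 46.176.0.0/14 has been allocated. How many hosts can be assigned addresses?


Host bits = 32 - 14 = 18
Total addresses = 2^18 = 262144
Usable = total - 2 (network and broadcast)
Usable hosts: 262142


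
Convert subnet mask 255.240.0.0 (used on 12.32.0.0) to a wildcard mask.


Subnet mask: 255.240.0.0
Wildcard = 255.255.255.255 - subnet mask
255 - 255 = 0
255 - 240 = 15
255 - 0 = 255
255 - 0 = 255
Wildcard: 0.15.255.255


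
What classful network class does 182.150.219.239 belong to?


First octet: 182
Binary: 10110110
10xxxxxx -> Class B (128-191)
Class B, default mask 255.255.0.0 (/16)


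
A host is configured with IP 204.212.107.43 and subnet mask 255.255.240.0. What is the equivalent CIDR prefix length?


Binary: 11111111.11111111.11110000.00000000
Count leading 1s
Prefix: /20


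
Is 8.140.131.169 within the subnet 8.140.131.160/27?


Subnet network: 8.140.131.160
Test IP AND mask: 8.140.131.160
Yes, 8.140.131.169 is in 8.140.131.160/27


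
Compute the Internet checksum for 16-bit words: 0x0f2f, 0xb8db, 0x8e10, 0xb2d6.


Sum all words (with carry folding):
+ 0x0f2f = 0x0f2f
+ 0xb8db = 0xc80a
+ 0x8e10 = 0x561b
+ 0xb2d6 = 0x08f2
One's complement: ~0x08f2
Checksum = 0xf70d


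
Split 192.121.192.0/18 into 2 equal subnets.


New prefix = 18 + 1 = 19
Each subnet has 8192 addresses
  192.121.192.0/19
  192.121.224.0/19
Subnets: 192.121.192.0/19, 192.121.224.0/19


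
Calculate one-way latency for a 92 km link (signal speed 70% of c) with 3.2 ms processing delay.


Speed = 0.7 * 3e5 km/s = 210000 km/s
Propagation delay = 92 / 210000 = 0.0004 s = 0.4381 ms
Processing delay = 3.2 ms
Total one-way latency = 3.6381 ms


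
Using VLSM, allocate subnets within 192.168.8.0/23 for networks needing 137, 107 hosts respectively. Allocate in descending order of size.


137 hosts -> /24 (254 usable): 192.168.8.0/24
107 hosts -> /25 (126 usable): 192.168.9.0/25
Allocation: 192.168.8.0/24 (137 hosts, 254 usable); 192.168.9.0/25 (107 hosts, 126 usable)


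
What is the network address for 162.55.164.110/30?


IP:   10100010.00110111.10100100.01101110
Mask: 11111111.11111111.11111111.11111100
AND operation:
Net:  10100010.00110111.10100100.01101100
Network: 162.55.164.108/30


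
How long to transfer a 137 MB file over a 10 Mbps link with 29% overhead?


Effective throughput = 10 * (1 - 29/100) = 7.1 Mbps
File size in Mb = 137 * 8 = 1096 Mb
Time = 1096 / 7.1
Time = 154.3662 seconds


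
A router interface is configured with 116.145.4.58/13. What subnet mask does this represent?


/13 means 13 network bits, 19 host bits
Binary: 11111111111110000000000000000000
Mask: 255.248.0.0


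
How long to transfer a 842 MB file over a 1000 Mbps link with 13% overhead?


Effective throughput = 1000 * (1 - 13/100) = 870 Mbps
File size in Mb = 842 * 8 = 6736 Mb
Time = 6736 / 870
Time = 7.7425 seconds


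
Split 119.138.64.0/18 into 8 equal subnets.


New prefix = 18 + 3 = 21
Each subnet has 2048 addresses
  119.138.64.0/21
  119.138.72.0/21
  119.138.80.0/21
  119.138.88.0/21
  119.138.96.0/21
  119.138.104.0/21
  119.138.112.0/21
  119.138.120.0/21
Subnets: 119.138.64.0/21, 119.138.72.0/21, 119.138.80.0/21, 119.138.88.0/21, 119.138.96.0/21, 119.138.104.0/21, 119.138.112.0/21, 119.138.120.0/21


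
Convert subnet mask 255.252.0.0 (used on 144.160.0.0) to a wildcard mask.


Subnet mask: 255.252.0.0
Wildcard = 255.255.255.255 - subnet mask
255 - 255 = 0
255 - 252 = 3
255 - 0 = 255
255 - 0 = 255
Wildcard: 0.3.255.255


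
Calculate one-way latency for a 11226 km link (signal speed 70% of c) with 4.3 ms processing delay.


Speed = 0.7 * 3e5 km/s = 210000 km/s
Propagation delay = 11226 / 210000 = 0.0535 s = 53.4571 ms
Processing delay = 4.3 ms
Total one-way latency = 57.7571 ms


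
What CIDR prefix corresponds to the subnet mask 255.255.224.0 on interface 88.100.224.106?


Binary: 11111111.11111111.11100000.00000000
Count leading 1s
Prefix: /19


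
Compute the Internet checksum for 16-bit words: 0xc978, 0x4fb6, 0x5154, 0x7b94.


Sum all words (with carry folding):
+ 0xc978 = 0xc978
+ 0x4fb6 = 0x192f
+ 0x5154 = 0x6a83
+ 0x7b94 = 0xe617
One's complement: ~0xe617
Checksum = 0x19e8


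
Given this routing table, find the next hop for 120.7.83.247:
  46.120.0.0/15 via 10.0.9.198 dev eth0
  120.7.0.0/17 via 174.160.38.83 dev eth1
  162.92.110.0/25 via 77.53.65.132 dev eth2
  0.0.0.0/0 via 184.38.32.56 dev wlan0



Longest prefix match for 120.7.83.247:
  /15 46.120.0.0: no
  /17 120.7.0.0: MATCH
  /25 162.92.110.0: no
  /0 0.0.0.0: MATCH
Selected: next-hop 174.160.38.83 via eth1 (matched /17)


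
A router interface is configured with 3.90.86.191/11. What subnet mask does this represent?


/11 means 11 network bits, 21 host bits
Binary: 11111111111000000000000000000000
Mask: 255.224.0.0


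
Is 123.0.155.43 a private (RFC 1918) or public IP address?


RFC 1918 private ranges:
  10.0.0.0/8 (10.0.0.0 - 10.255.255.255)
  172.16.0.0/12 (172.16.0.0 - 172.31.255.255)
  192.168.0.0/16 (192.168.0.0 - 192.168.255.255)
Public (not in any RFC 1918 range)


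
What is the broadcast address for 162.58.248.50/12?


Network: 162.48.0.0/12
Host bits = 20
Set all host bits to 1:
Broadcast: 162.63.255.255


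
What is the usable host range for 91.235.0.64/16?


Network: 91.235.0.0
Broadcast: 91.235.255.255
First usable = network + 1
Last usable = broadcast - 1
Range: 91.235.0.1 to 91.235.255.254


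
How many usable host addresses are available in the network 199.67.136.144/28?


Host bits = 32 - 28 = 4
Total addresses = 2^4 = 16
Usable = total - 2 (network and broadcast)
Usable hosts: 14


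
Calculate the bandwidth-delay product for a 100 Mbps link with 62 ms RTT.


BDP = bandwidth * RTT
= 100 Mbps * 62 ms
= 100 * 1e6 * 62 / 1000 bits
= 6200000 bits
= 775000 bytes
= 756.8359 KB
BDP = 6200000 bits (775000 bytes)


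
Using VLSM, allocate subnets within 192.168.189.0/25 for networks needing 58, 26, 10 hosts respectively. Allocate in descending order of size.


58 hosts -> /26 (62 usable): 192.168.189.0/26
26 hosts -> /27 (30 usable): 192.168.189.64/27
10 hosts -> /28 (14 usable): 192.168.189.96/28
Allocation: 192.168.189.0/26 (58 hosts, 62 usable); 192.168.189.64/27 (26 hosts, 30 usable); 192.168.189.96/28 (10 hosts, 14 usable)


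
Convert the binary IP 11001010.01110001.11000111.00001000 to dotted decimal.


11001010 = 202
01110001 = 113
11000111 = 199
00001000 = 8
IP: 202.113.199.8


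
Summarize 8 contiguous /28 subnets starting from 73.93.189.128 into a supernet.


Original prefix: /28
Number of subnets: 8 = 2^3
New prefix = 28 - 3 = 25
Supernet: 73.93.189.128/25


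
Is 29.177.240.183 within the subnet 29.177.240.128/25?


Subnet network: 29.177.240.128
Test IP AND mask: 29.177.240.128
Yes, 29.177.240.183 is in 29.177.240.128/25


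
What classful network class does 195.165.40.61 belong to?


First octet: 195
Binary: 11000011
110xxxxx -> Class C (192-223)
Class C, default mask 255.255.255.0 (/24)


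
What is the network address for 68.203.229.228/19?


IP:   01000100.11001011.11100101.11100100
Mask: 11111111.11111111.11100000.00000000
AND operation:
Net:  01000100.11001011.11100000.00000000
Network: 68.203.224.0/19


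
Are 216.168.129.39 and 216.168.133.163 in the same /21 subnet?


Mask: 255.255.248.0
216.168.129.39 AND mask = 216.168.128.0
216.168.133.163 AND mask = 216.168.128.0
Yes, same subnet (216.168.128.0)


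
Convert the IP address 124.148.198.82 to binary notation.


124 = 01111100
148 = 10010100
198 = 11000110
82 = 01010010
Binary: 01111100.10010100.11000110.01010010


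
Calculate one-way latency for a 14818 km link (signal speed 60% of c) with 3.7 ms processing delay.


Speed = 0.6 * 3e5 km/s = 180000 km/s
Propagation delay = 14818 / 180000 = 0.0823 s = 82.3222 ms
Processing delay = 3.7 ms
Total one-way latency = 86.0222 ms


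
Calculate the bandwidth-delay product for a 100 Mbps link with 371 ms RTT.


BDP = bandwidth * RTT
= 100 Mbps * 371 ms
= 100 * 1e6 * 371 / 1000 bits
= 37100000 bits
= 4637500 bytes
= 4528.8086 KB
BDP = 37100000 bits (4637500 bytes)


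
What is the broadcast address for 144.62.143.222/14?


Network: 144.60.0.0/14
Host bits = 18
Set all host bits to 1:
Broadcast: 144.63.255.255


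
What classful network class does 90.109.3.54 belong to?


First octet: 90
Binary: 01011010
0xxxxxxx -> Class A (1-126)
Class A, default mask 255.0.0.0 (/8)


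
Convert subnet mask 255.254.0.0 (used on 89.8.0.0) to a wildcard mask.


Subnet mask: 255.254.0.0
Wildcard = 255.255.255.255 - subnet mask
255 - 255 = 0
255 - 254 = 1
255 - 0 = 255
255 - 0 = 255
Wildcard: 0.1.255.255


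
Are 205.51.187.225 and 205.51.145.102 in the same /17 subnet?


Mask: 255.255.128.0
205.51.187.225 AND mask = 205.51.128.0
205.51.145.102 AND mask = 205.51.128.0
Yes, same subnet (205.51.128.0)


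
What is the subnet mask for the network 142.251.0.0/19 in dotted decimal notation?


/19 means 19 network bits, 13 host bits
Binary: 11111111111111111110000000000000
Mask: 255.255.224.0


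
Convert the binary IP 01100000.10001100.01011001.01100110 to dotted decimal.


01100000 = 96
10001100 = 140
01011001 = 89
01100110 = 102
IP: 96.140.89.102


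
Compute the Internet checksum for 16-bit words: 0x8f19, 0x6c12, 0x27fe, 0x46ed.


Sum all words (with carry folding):
+ 0x8f19 = 0x8f19
+ 0x6c12 = 0xfb2b
+ 0x27fe = 0x232a
+ 0x46ed = 0x6a17
One's complement: ~0x6a17
Checksum = 0x95e8


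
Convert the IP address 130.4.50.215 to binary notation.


130 = 10000010
4 = 00000100
50 = 00110010
215 = 11010111
Binary: 10000010.00000100.00110010.11010111


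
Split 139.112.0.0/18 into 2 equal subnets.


New prefix = 18 + 1 = 19
Each subnet has 8192 addresses
  139.112.0.0/19
  139.112.32.0/19
Subnets: 139.112.0.0/19, 139.112.32.0/19


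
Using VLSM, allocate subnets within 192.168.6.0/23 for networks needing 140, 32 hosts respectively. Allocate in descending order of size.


140 hosts -> /24 (254 usable): 192.168.6.0/24
32 hosts -> /26 (62 usable): 192.168.7.0/26
Allocation: 192.168.6.0/24 (140 hosts, 254 usable); 192.168.7.0/26 (32 hosts, 62 usable)


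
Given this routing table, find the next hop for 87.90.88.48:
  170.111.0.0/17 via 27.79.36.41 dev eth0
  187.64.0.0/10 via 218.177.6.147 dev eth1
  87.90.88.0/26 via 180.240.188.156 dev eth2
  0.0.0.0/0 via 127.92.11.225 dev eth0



Longest prefix match for 87.90.88.48:
  /17 170.111.0.0: no
  /10 187.64.0.0: no
  /26 87.90.88.0: MATCH
  /0 0.0.0.0: MATCH
Selected: next-hop 180.240.188.156 via eth2 (matched /26)


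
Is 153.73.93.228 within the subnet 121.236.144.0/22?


Subnet network: 121.236.144.0
Test IP AND mask: 153.73.92.0
No, 153.73.93.228 is not in 121.236.144.0/22


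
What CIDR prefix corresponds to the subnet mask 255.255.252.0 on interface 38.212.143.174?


Binary: 11111111.11111111.11111100.00000000
Count leading 1s
Prefix: /22


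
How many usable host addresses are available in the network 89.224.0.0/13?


Host bits = 32 - 13 = 19
Total addresses = 2^19 = 524288
Usable = total - 2 (network and broadcast)
Usable hosts: 524286


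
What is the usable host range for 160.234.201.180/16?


Network: 160.234.0.0
Broadcast: 160.234.255.255
First usable = network + 1
Last usable = broadcast - 1
Range: 160.234.0.1 to 160.234.255.254


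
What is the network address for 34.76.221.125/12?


IP:   00100010.01001100.11011101.01111101
Mask: 11111111.11110000.00000000.00000000
AND operation:
Net:  00100010.01000000.00000000.00000000
Network: 34.64.0.0/12


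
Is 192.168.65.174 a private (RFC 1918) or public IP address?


RFC 1918 private ranges:
  10.0.0.0/8 (10.0.0.0 - 10.255.255.255)
  172.16.0.0/12 (172.16.0.0 - 172.31.255.255)
  192.168.0.0/16 (192.168.0.0 - 192.168.255.255)
Private (in 192.168.0.0/16)


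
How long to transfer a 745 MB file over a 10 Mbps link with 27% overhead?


Effective throughput = 10 * (1 - 27/100) = 7.3 Mbps
File size in Mb = 745 * 8 = 5960 Mb
Time = 5960 / 7.3
Time = 816.4384 seconds


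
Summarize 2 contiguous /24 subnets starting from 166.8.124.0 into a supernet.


Original prefix: /24
Number of subnets: 2 = 2^1
New prefix = 24 - 1 = 23
Supernet: 166.8.124.0/23


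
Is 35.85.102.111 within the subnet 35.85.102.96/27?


Subnet network: 35.85.102.96
Test IP AND mask: 35.85.102.96
Yes, 35.85.102.111 is in 35.85.102.96/27


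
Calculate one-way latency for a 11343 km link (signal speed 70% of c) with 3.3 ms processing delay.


Speed = 0.7 * 3e5 km/s = 210000 km/s
Propagation delay = 11343 / 210000 = 0.054 s = 54.0143 ms
Processing delay = 3.3 ms
Total one-way latency = 57.3143 ms


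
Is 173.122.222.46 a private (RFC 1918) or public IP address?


RFC 1918 private ranges:
  10.0.0.0/8 (10.0.0.0 - 10.255.255.255)
  172.16.0.0/12 (172.16.0.0 - 172.31.255.255)
  192.168.0.0/16 (192.168.0.0 - 192.168.255.255)
Public (not in any RFC 1918 range)


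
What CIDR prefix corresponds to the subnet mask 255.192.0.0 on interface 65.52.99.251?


Binary: 11111111.11000000.00000000.00000000
Count leading 1s
Prefix: /10


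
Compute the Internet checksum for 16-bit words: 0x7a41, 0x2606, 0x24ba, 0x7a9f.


Sum all words (with carry folding):
+ 0x7a41 = 0x7a41
+ 0x2606 = 0xa047
+ 0x24ba = 0xc501
+ 0x7a9f = 0x3fa1
One's complement: ~0x3fa1
Checksum = 0xc05e


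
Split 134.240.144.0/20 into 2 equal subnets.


New prefix = 20 + 1 = 21
Each subnet has 2048 addresses
  134.240.144.0/21
  134.240.152.0/21
Subnets: 134.240.144.0/21, 134.240.152.0/21


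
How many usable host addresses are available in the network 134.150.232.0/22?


Host bits = 32 - 22 = 10
Total addresses = 2^10 = 1024
Usable = total - 2 (network and broadcast)
Usable hosts: 1022


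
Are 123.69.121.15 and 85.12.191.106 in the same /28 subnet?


Mask: 255.255.255.240
123.69.121.15 AND mask = 123.69.121.0
85.12.191.106 AND mask = 85.12.191.96
No, different subnets (123.69.121.0 vs 85.12.191.96)


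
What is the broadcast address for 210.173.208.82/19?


Network: 210.173.192.0/19
Host bits = 13
Set all host bits to 1:
Broadcast: 210.173.223.255


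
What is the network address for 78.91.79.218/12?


IP:   01001110.01011011.01001111.11011010
Mask: 11111111.11110000.00000000.00000000
AND operation:
Net:  01001110.01010000.00000000.00000000
Network: 78.80.0.0/12


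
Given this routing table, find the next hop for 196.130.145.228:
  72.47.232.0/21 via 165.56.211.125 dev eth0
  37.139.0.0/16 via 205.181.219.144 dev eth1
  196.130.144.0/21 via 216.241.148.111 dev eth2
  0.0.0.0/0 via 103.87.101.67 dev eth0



Longest prefix match for 196.130.145.228:
  /21 72.47.232.0: no
  /16 37.139.0.0: no
  /21 196.130.144.0: MATCH
  /0 0.0.0.0: MATCH
Selected: next-hop 216.241.148.111 via eth2 (matched /21)


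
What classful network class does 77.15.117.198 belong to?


First octet: 77
Binary: 01001101
0xxxxxxx -> Class A (1-126)
Class A, default mask 255.0.0.0 (/8)


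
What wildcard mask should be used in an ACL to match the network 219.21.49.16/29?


Subnet mask: 255.255.255.248
Wildcard = 255.255.255.255 - subnet mask
255 - 255 = 0
255 - 255 = 0
255 - 255 = 0
255 - 248 = 7
Wildcard: 0.0.0.7


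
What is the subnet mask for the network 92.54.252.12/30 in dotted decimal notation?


/30 means 30 network bits, 2 host bits
Binary: 11111111111111111111111111111100
Mask: 255.255.255.252


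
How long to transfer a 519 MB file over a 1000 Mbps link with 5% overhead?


Effective throughput = 1000 * (1 - 5/100) = 950 Mbps
File size in Mb = 519 * 8 = 4152 Mb
Time = 4152 / 950
Time = 4.3705 seconds


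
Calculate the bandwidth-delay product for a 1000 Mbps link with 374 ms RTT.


BDP = bandwidth * RTT
= 1000 Mbps * 374 ms
= 1000 * 1e6 * 374 / 1000 bits
= 374000000 bits
= 46750000 bytes
= 45654.2969 KB
BDP = 374000000 bits (46750000 bytes)


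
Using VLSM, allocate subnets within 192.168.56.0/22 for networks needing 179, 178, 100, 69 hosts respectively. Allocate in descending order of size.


179 hosts -> /24 (254 usable): 192.168.56.0/24
178 hosts -> /24 (254 usable): 192.168.57.0/24
100 hosts -> /25 (126 usable): 192.168.58.0/25
69 hosts -> /25 (126 usable): 192.168.58.128/25
Allocation: 192.168.56.0/24 (179 hosts, 254 usable); 192.168.57.0/24 (178 hosts, 254 usable); 192.168.58.0/25 (100 hosts, 126 usable); 192.168.58.128/25 (69 hosts, 126 usable)


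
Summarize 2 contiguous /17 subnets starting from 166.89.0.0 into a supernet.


Original prefix: /17
Number of subnets: 2 = 2^1
New prefix = 17 - 1 = 16
Supernet: 166.89.0.0/16


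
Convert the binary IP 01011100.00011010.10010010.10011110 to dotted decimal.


01011100 = 92
00011010 = 26
10010010 = 146
10011110 = 158
IP: 92.26.146.158


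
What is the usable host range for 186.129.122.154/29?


Network: 186.129.122.152
Broadcast: 186.129.122.159
First usable = network + 1
Last usable = broadcast - 1
Range: 186.129.122.153 to 186.129.122.158


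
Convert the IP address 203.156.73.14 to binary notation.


203 = 11001011
156 = 10011100
73 = 01001001
14 = 00001110
Binary: 11001011.10011100.01001001.00001110


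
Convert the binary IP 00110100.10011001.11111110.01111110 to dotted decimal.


00110100 = 52
10011001 = 153
11111110 = 254
01111110 = 126
IP: 52.153.254.126


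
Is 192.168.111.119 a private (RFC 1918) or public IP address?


RFC 1918 private ranges:
  10.0.0.0/8 (10.0.0.0 - 10.255.255.255)
  172.16.0.0/12 (172.16.0.0 - 172.31.255.255)
  192.168.0.0/16 (192.168.0.0 - 192.168.255.255)
Private (in 192.168.0.0/16)


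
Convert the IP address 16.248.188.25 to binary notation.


16 = 00010000
248 = 11111000
188 = 10111100
25 = 00011001
Binary: 00010000.11111000.10111100.00011001


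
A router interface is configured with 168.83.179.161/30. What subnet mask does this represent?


/30 means 30 network bits, 2 host bits
Binary: 11111111111111111111111111111100
Mask: 255.255.255.252


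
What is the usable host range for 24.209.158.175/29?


Network: 24.209.158.168
Broadcast: 24.209.158.175
First usable = network + 1
Last usable = broadcast - 1
Range: 24.209.158.169 to 24.209.158.174


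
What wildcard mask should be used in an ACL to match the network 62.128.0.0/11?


Subnet mask: 255.224.0.0
Wildcard = 255.255.255.255 - subnet mask
255 - 255 = 0
255 - 224 = 31
255 - 0 = 255
255 - 0 = 255
Wildcard: 0.31.255.255


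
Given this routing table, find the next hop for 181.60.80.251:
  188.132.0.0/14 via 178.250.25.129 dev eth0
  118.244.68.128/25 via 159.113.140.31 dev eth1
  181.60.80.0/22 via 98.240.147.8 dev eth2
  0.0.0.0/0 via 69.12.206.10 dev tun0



Longest prefix match for 181.60.80.251:
  /14 188.132.0.0: no
  /25 118.244.68.128: no
  /22 181.60.80.0: MATCH
  /0 0.0.0.0: MATCH
Selected: next-hop 98.240.147.8 via eth2 (matched /22)


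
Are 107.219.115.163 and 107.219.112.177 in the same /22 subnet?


Mask: 255.255.252.0
107.219.115.163 AND mask = 107.219.112.0
107.219.112.177 AND mask = 107.219.112.0
Yes, same subnet (107.219.112.0)


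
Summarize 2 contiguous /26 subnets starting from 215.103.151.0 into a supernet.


Original prefix: /26
Number of subnets: 2 = 2^1
New prefix = 26 - 1 = 25
Supernet: 215.103.151.0/25


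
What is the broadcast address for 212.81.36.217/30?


Network: 212.81.36.216/30
Host bits = 2
Set all host bits to 1:
Broadcast: 212.81.36.219


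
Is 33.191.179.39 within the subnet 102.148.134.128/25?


Subnet network: 102.148.134.128
Test IP AND mask: 33.191.179.0
No, 33.191.179.39 is not in 102.148.134.128/25


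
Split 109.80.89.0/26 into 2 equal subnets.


New prefix = 26 + 1 = 27
Each subnet has 32 addresses
  109.80.89.0/27
  109.80.89.32/27
Subnets: 109.80.89.0/27, 109.80.89.32/27


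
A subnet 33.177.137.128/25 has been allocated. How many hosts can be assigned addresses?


Host bits = 32 - 25 = 7
Total addresses = 2^7 = 128
Usable = total - 2 (network and broadcast)
Usable hosts: 126


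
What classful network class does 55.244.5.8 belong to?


First octet: 55
Binary: 00110111
0xxxxxxx -> Class A (1-126)
Class A, default mask 255.0.0.0 (/8)


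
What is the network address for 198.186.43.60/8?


IP:   11000110.10111010.00101011.00111100
Mask: 11111111.00000000.00000000.00000000
AND operation:
Net:  11000110.00000000.00000000.00000000
Network: 198.0.0.0/8


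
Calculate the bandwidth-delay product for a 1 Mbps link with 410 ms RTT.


BDP = bandwidth * RTT
= 1 Mbps * 410 ms
= 1 * 1e6 * 410 / 1000 bits
= 410000 bits
= 51250 bytes
= 50.0488 KB
BDP = 410000 bits (51250 bytes)


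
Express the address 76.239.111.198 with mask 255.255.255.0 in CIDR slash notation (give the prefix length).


Binary: 11111111.11111111.11111111.00000000
Count leading 1s
Prefix: /24


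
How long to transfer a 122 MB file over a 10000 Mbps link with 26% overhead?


Effective throughput = 10000 * (1 - 26/100) = 7400 Mbps
File size in Mb = 122 * 8 = 976 Mb
Time = 976 / 7400
Time = 0.1319 seconds


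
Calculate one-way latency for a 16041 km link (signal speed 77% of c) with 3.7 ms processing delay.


Speed = 0.77 * 3e5 km/s = 231000 km/s
Propagation delay = 16041 / 231000 = 0.0694 s = 69.4416 ms
Processing delay = 3.7 ms
Total one-way latency = 73.1416 ms


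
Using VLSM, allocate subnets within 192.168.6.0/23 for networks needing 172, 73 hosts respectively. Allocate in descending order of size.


172 hosts -> /24 (254 usable): 192.168.6.0/24
73 hosts -> /25 (126 usable): 192.168.7.0/25
Allocation: 192.168.6.0/24 (172 hosts, 254 usable); 192.168.7.0/25 (73 hosts, 126 usable)


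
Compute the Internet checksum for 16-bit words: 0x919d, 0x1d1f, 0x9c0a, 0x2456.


Sum all words (with carry folding):
+ 0x919d = 0x919d
+ 0x1d1f = 0xaebc
+ 0x9c0a = 0x4ac7
+ 0x2456 = 0x6f1d
One's complement: ~0x6f1d
Checksum = 0x90e2


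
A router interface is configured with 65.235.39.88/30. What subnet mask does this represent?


/30 means 30 network bits, 2 host bits
Binary: 11111111111111111111111111111100
Mask: 255.255.255.252


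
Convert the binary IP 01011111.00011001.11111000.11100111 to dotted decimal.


01011111 = 95
00011001 = 25
11111000 = 248
11100111 = 231
IP: 95.25.248.231


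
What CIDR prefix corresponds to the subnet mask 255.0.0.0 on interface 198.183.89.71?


Binary: 11111111.00000000.00000000.00000000
Count leading 1s
Prefix: /8


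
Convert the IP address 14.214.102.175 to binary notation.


14 = 00001110
214 = 11010110
102 = 01100110
175 = 10101111
Binary: 00001110.11010110.01100110.10101111


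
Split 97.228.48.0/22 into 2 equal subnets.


New prefix = 22 + 1 = 23
Each subnet has 512 addresses
  97.228.48.0/23
  97.228.50.0/23
Subnets: 97.228.48.0/23, 97.228.50.0/23


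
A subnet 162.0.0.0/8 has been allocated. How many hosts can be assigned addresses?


Host bits = 32 - 8 = 24
Total addresses = 2^24 = 16777216
Usable = total - 2 (network and broadcast)
Usable hosts: 16777214


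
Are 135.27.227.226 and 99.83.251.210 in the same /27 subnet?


Mask: 255.255.255.224
135.27.227.226 AND mask = 135.27.227.224
99.83.251.210 AND mask = 99.83.251.192
No, different subnets (135.27.227.224 vs 99.83.251.192)


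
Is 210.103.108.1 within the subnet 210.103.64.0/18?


Subnet network: 210.103.64.0
Test IP AND mask: 210.103.64.0
Yes, 210.103.108.1 is in 210.103.64.0/18


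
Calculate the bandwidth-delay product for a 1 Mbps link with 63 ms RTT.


BDP = bandwidth * RTT
= 1 Mbps * 63 ms
= 1 * 1e6 * 63 / 1000 bits
= 63000 bits
= 7875 bytes
= 7.6904 KB
BDP = 63000 bits (7875 bytes)


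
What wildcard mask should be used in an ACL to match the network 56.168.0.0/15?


Subnet mask: 255.254.0.0
Wildcard = 255.255.255.255 - subnet mask
255 - 255 = 0
255 - 254 = 1
255 - 0 = 255
255 - 0 = 255
Wildcard: 0.1.255.255


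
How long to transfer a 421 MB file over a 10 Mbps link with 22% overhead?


Effective throughput = 10 * (1 - 22/100) = 7.8 Mbps
File size in Mb = 421 * 8 = 3368 Mb
Time = 3368 / 7.8
Time = 431.7949 seconds
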